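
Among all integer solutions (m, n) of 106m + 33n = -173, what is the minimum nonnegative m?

13

gcd(106, 33) = 1  (106 = 3×33 + 7, 33 = 4×7 + 5, 7 = 1×5 + 2, 5 = 2×2 + 1, 2 = 2×1).
1 divides -173, so solutions exist.
Back-substituting, 106×(-14) + 33×(45) = 1.
Scale by -173/1 = -173: (m₀, n₀) = (2422, -7785).
General solution: m = 2422 + 33t, n = -7785 - 106t for integer t.
m ≥ 0: smallest is 2422 mod 33 = 13 (at t = -73), with n = -47.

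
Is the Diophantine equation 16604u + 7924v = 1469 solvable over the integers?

no

gcd(16604, 7924):
  16604 = 2*7924 + 756
  7924 = 10*756 + 364
  756 = 2*364 + 28
  364 = 13*28
so gcd(16604, 7924) = 28.
28 does not divide 1469 (remainder 13), so no integer solutions.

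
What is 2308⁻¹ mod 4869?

gcd(4869, 2308) = 1.
By Bézout, 2308·(943) + 4869·(-447) = 1.
So 2308·943 ≡ 1 (mod 4869), and 943 mod 4869 = 943.

943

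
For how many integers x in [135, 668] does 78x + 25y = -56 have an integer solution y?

gcd(78, 25) = 1  (78 = 3*25 + 3, 25 = 8*3 + 1, 3 = 3*1).
Back-substituting, 78*(-8) + 25*(25) = 1.
Scale by -56: particular solution (448, -1400); reduce x mod 25: (23, -74).
General solution: x = 23 + 25t, y = -74 - 78t for integer t.
135 ≤ 23 + 25t ≤ 668 gives t ∈ [5, 25], which is 21 values.

21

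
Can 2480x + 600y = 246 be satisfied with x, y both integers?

no

gcd(2480, 600) = 40  (2480 = 4×600 + 80, 600 = 7×80 + 40, 80 = 2×40).
40 does not divide 246 (remainder 6), so no integer solutions.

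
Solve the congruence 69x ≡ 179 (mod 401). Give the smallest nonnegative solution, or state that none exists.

206

gcd(401, 69):
  401 = 5·69 + 56
  69 = 1·56 + 13
  56 = 4·13 + 4
  13 = 3·4 + 1
  4 = 4·1
so gcd(401, 69) = 1.
1 divides 179, so solutions exist.
Back-substitute for Bézout coefficients:
  1 = 13 - 3·4
  ... = 69·(93) + 401·(-16)
So 69·(93) ≡ 1 (mod 401); multiply by 179: x ≡ 16647 (mod 401).
Smallest nonnegative: x = 16647 mod 401 = 206.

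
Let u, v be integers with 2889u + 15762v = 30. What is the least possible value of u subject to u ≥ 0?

gcd(15762, 2889) = 3.
3 divides 30, so solutions exist.
By Bézout, 2889*(371) + 15762*(-68) = 3.
Scale by 30/3 = 10: (u₀, v₀) = (3710, -680).
General solution: u = 3710 + 5254t, v = -680 - 963t for integer t.
u ≥ 0: smallest is 3710 mod 5254 = 3710 (at t = 0), with v = -680.

3710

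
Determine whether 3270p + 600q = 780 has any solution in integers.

gcd(3270, 600) = 30.
30 divides 780, so integer solutions exist.

yes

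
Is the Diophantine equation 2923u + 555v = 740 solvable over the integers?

yes

gcd(2923, 555) = 37.
37 divides 740, so integer solutions exist.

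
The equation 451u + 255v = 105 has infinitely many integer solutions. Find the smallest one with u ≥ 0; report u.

gcd(451, 255):
  451 = 1×255 + 196
  255 = 1×196 + 59
  196 = 3×59 + 19
  59 = 3×19 + 2
  19 = 9×2 + 1
  2 = 2×1
so gcd(451, 255) = 1.
1 divides 105, so solutions exist.
Back-substitute for Bézout coefficients:
  1 = 19 - 9×2
  ... = 451×(121) + 255×(-214)
Scale by 105/1 = 105: (u₀, v₀) = (12705, -22470).
General solution: u = 12705 + 255t, v = -22470 - 451t for integer t.
u ≥ 0: smallest is 12705 mod 255 = 210 (at t = -49), with v = -371.

210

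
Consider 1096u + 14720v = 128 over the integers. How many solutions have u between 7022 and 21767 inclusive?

gcd(14720, 1096):
  14720 = 13×1096 + 472
  1096 = 2×472 + 152
  472 = 3×152 + 16
  152 = 9×16 + 8
  16 = 2×8
so gcd(14720, 1096) = 8.
Back-substitute for Bézout coefficients:
  8 = 152 - 9×16
  ... = 1096×(873) + 14720×(-65)
Scale by 16: particular solution (13968, -1040); reduce u mod 1840: (1088, -81).
General solution: u = 1088 + 1840t, v = -81 - 137t for integer t.
7022 ≤ 1088 + 1840t ≤ 21767 gives t ∈ [4, 11], which is 8 values.

8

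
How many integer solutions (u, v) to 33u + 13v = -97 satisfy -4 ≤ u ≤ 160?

13

gcd(33, 13) = 1  (33 = 2·13 + 7, 13 = 1·7 + 6, 7 = 1·6 + 1, 6 = 6·1).
Back-substituting, 33·(2) + 13·(-5) = 1.
Scale by -97: particular solution (-194, 485); reduce u mod 13: (1, -10).
General solution: u = 1 + 13t, v = -10 - 33t for integer t.
-4 ≤ 1 + 13t ≤ 160 gives t ∈ [0, 12], which is 13 values.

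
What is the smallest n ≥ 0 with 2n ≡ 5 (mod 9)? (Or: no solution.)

gcd(9, 2) = 1  (9 = 4·2 + 1, 2 = 2·1).
1 divides 5, so solutions exist.
Back-substituting, 2·(-4) + 9·(1) = 1.
So 2·(-4) ≡ 1 (mod 9); multiply by 5: n ≡ -20 (mod 9).
Smallest nonnegative: n = -20 mod 9 = 7.

7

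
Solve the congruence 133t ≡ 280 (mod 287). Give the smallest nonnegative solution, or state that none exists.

gcd(287, 133) = 7.
7 divides 280, so solutions exist.
By Bézout, 133×(13) + 287×(-6) = 7.
So 133×(13) ≡ 7 (mod 287); multiply by 40: t ≡ 520 (mod 41).
Smallest nonnegative: t = 520 mod 41 = 28.

28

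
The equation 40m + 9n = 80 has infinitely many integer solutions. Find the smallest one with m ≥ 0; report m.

2

gcd(40, 9) = 1.
1 divides 80, so solutions exist.
By Bézout, 40×(-2) + 9×(9) = 1.
Scale by 80/1 = 80: (m₀, n₀) = (-160, 720).
General solution: m = -160 + 9t, n = 720 - 40t for integer t.
m ≥ 0: smallest is -160 mod 9 = 2 (at t = 18), with n = 0.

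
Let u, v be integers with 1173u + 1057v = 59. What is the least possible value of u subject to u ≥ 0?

gcd(1173, 1057) = 1.
1 divides 59, so solutions exist.
By Bézout, 1173*(-82) + 1057*(91) = 1.
Scale by 59/1 = 59: (u₀, v₀) = (-4838, 5369).
General solution: u = -4838 + 1057t, v = 5369 - 1173t for integer t.
u ≥ 0: smallest is -4838 mod 1057 = 447 (at t = 5), with v = -496.

447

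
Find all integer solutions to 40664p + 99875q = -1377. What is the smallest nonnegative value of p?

gcd(99875, 40664) = 17  (99875 = 2*40664 + 18547, 40664 = 2*18547 + 3570, 18547 = 5*3570 + 697, 3570 = 5*697 + 85, 697 = 8*85 + 17, 85 = 5*17).
17 divides -1377, so solutions exist.
Back-substituting, 40664*(-1147) + 99875*(467) = 17.
Scale by -1377/17 = -81: (p₀, q₀) = (92907, -37827).
General solution: p = 92907 + 5875t, q = -37827 - 2392t for integer t.
p ≥ 0: smallest is 92907 mod 5875 = 4782 (at t = -15), with q = -1947.

4782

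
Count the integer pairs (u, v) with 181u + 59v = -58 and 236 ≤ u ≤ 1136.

16

gcd(181, 59) = 1  (181 = 3×59 + 4, 59 = 14×4 + 3, 4 = 1×3 + 1, 3 = 3×1).
Back-substituting, 181×(15) + 59×(-46) = 1.
Scale by -58: particular solution (-870, 2668); reduce u mod 59: (15, -47).
General solution: u = 15 + 59t, v = -47 - 181t for integer t.
236 ≤ 15 + 59t ≤ 1136 gives t ∈ [4, 19], which is 16 values.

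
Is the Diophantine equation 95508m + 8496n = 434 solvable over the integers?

gcd(95508, 8496) = 36  (95508 = 11·8496 + 2052, 8496 = 4·2052 + 288, 2052 = 7·288 + 36, 288 = 8·36).
36 does not divide 434 (remainder 2), so no integer solutions.

no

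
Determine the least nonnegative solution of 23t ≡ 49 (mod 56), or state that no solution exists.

7

gcd(56, 23) = 1.
1 divides 49, so solutions exist.
By Bézout, 23·(-17) + 56·(7) = 1.
So 23·(-17) ≡ 1 (mod 56); multiply by 49: t ≡ -833 (mod 56).
Smallest nonnegative: t = -833 mod 56 = 7.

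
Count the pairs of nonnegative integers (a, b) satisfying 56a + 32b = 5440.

25

gcd(56, 32) = 8  (56 = 1×32 + 24, 32 = 1×24 + 8, 24 = 3×8).
Back-substituting, 56×(-1) + 32×(2) = 8.
Scale by 680: one solution is (-680, 1360). Reduce a mod 4: (0, 170).
General: a = 0 + 4t, b = 170 - 7t.
a ≥ 0 ⇒ t ≥ 0; b ≥ 0 ⇒ t ≤ 24. So t ∈ [0, 24]: 25 solutions.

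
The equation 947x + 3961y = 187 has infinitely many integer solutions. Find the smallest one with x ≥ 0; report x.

2125

gcd(3961, 947):
  3961 = 4*947 + 173
  947 = 5*173 + 82
  173 = 2*82 + 9
  82 = 9*9 + 1
  9 = 9*1
so gcd(3961, 947) = 1.
1 divides 187, so solutions exist.
Back-substitute for Bézout coefficients:
  1 = 82 - 9*9
  ... = 947*(435) + 3961*(-104)
Scale by 187/1 = 187: (x₀, y₀) = (81345, -19448).
General solution: x = 81345 + 3961t, y = -19448 - 947t for integer t.
x ≥ 0: smallest is 81345 mod 3961 = 2125 (at t = -20), with y = -508.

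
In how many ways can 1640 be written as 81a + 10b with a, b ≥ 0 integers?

3

gcd(81, 10) = 1.
By Bézout, 81×(1) + 10×(-8) = 1.
One solution: (0, 164).
General: a = 0 + 10t, b = 164 - 81t.
a ≥ 0 ⇒ t ≥ 0; b ≥ 0 ⇒ t ≤ 2. So t ∈ [0, 2]: 3 solutions.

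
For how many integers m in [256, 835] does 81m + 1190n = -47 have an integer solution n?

1

gcd(1190, 81):
  1190 = 14×81 + 56
  81 = 1×56 + 25
  56 = 2×25 + 6
  25 = 4×6 + 1
  6 = 6×1
so gcd(1190, 81) = 1.
Back-substitute for Bézout coefficients:
  1 = 25 - 4×6
  ... = 81×(191) + 1190×(-13)
Scale by -47: particular solution (-8977, 611); reduce m mod 1190: (543, -37).
General solution: m = 543 + 1190t, n = -37 - 81t for integer t.
256 ≤ 543 + 1190t ≤ 835 gives t ∈ [0, 0], which is 1 value.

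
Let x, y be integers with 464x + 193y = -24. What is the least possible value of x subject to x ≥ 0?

gcd(464, 193):
  464 = 2×193 + 78
  193 = 2×78 + 37
  78 = 2×37 + 4
  37 = 9×4 + 1
  4 = 4×1
so gcd(464, 193) = 1.
1 divides -24, so solutions exist.
Back-substitute for Bézout coefficients:
  1 = 37 - 9×4
  ... = 464×(-47) + 193×(113)
Scale by -24/1 = -24: (x₀, y₀) = (1128, -2712).
General solution: x = 1128 + 193t, y = -2712 - 464t for integer t.
x ≥ 0: smallest is 1128 mod 193 = 163 (at t = -5), with y = -392.

163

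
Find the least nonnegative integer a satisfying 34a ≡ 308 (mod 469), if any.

147

gcd(469, 34):
  469 = 13×34 + 27
  34 = 1×27 + 7
  27 = 3×7 + 6
  7 = 1×6 + 1
  6 = 6×1
so gcd(469, 34) = 1.
1 divides 308, so solutions exist.
Back-substitute for Bézout coefficients:
  1 = 7 - 1×6
  ... = 34×(69) + 469×(-5)
So 34×(69) ≡ 1 (mod 469); multiply by 308: a ≡ 21252 (mod 469).
Smallest nonnegative: a = 21252 mod 469 = 147.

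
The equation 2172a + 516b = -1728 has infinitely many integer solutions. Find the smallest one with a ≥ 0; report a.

27

gcd(2172, 516):
  2172 = 4*516 + 108
  516 = 4*108 + 84
  108 = 1*84 + 24
  84 = 3*24 + 12
  24 = 2*12
so gcd(2172, 516) = 12.
12 divides -1728, so solutions exist.
Back-substitute for Bézout coefficients:
  12 = 84 - 3*24
  ... = 2172*(-19) + 516*(80)
Scale by -1728/12 = -144: (a₀, b₀) = (2736, -11520).
General solution: a = 2736 + 43t, b = -11520 - 181t for integer t.
a ≥ 0: smallest is 2736 mod 43 = 27 (at t = -63), with b = -117.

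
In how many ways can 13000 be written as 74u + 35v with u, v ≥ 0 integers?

5

gcd(74, 35):
  74 = 2×35 + 4
  35 = 8×4 + 3
  4 = 1×3 + 1
  3 = 3×1
so gcd(74, 35) = 1.
Back-substitute for Bézout coefficients:
  1 = 4 - 1×3
  ... = 74×(9) + 35×(-19)
Scale by 13000: one solution is (117000, -247000). Reduce u mod 35: (30, 308).
General: u = 30 + 35t, v = 308 - 74t.
u ≥ 0 ⇒ t ≥ 0; v ≥ 0 ⇒ t ≤ 4. So t ∈ [0, 4]: 5 solutions.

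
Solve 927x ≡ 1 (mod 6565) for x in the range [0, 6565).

gcd(6565, 927) = 1  (6565 = 7*927 + 76, 927 = 12*76 + 15, 76 = 5*15 + 1, 15 = 15*1).
Back-substituting, 927*(-432) + 6565*(61) = 1.
So 927*-432 ≡ 1 (mod 6565), and -432 mod 6565 = 6133.

6133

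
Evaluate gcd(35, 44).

gcd(44, 35):
  44 = 1·35 + 9
  35 = 3·9 + 8
  9 = 1·8 + 1
  8 = 8·1
so gcd(44, 35) = 1.

1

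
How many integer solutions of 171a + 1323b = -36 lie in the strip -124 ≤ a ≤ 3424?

25

gcd(1323, 171) = 9  (1323 = 7*171 + 126, 171 = 1*126 + 45, 126 = 2*45 + 36, 45 = 1*36 + 9, 36 = 4*9).
Back-substituting, 171*(31) + 1323*(-4) = 9.
Scale by -4: particular solution (-124, 16); reduce a mod 147: (23, -3).
General solution: a = 23 + 147t, b = -3 - 19t for integer t.
-124 ≤ 23 + 147t ≤ 3424 gives t ∈ [-1, 23], which is 25 values.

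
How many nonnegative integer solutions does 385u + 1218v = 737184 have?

gcd(1218, 385) = 7.
By Bézout, 385×(19) + 1218×(-6) = 7.
One solution: (102, 573).
General: u = 102 + 174t, v = 573 - 55t.
u ≥ 0 ⇒ t ≥ 0; v ≥ 0 ⇒ t ≤ 10. So t ∈ [0, 10]: 11 solutions.

11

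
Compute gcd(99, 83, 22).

1

gcd(99, 83):
  99 = 1×83 + 16
  83 = 5×16 + 3
  16 = 5×3 + 1
  3 = 3×1
so gcd(99, 83) = 1.
gcd(1, 22) = 1.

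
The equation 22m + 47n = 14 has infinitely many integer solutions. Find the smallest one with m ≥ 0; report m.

22

gcd(47, 22) = 1.
1 divides 14, so solutions exist.
By Bézout, 22×(15) + 47×(-7) = 1.
Scale by 14/1 = 14: (m₀, n₀) = (210, -98).
General solution: m = 210 + 47t, n = -98 - 22t for integer t.
m ≥ 0: smallest is 210 mod 47 = 22 (at t = -4), with n = -10.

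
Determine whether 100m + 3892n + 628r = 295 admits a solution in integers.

gcd(3892, 100) = 4  (3892 = 38*100 + 92, 100 = 1*92 + 8, 92 = 11*8 + 4, 8 = 2*4).
gcd(4, 628) = 4.
4 does not divide 295 (remainder 3), so no integer solutions.

no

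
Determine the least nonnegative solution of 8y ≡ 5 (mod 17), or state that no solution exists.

7

gcd(17, 8) = 1.
1 divides 5, so solutions exist.
By Bézout, 8·(-2) + 17·(1) = 1.
So 8·(-2) ≡ 1 (mod 17); multiply by 5: y ≡ -10 (mod 17).
Smallest nonnegative: y = -10 mod 17 = 7.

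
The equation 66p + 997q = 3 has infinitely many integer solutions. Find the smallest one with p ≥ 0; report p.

gcd(997, 66):
  997 = 15·66 + 7
  66 = 9·7 + 3
  7 = 2·3 + 1
  3 = 3·1
so gcd(997, 66) = 1.
1 divides 3, so solutions exist.
Back-substitute for Bézout coefficients:
  1 = 7 - 2·3
  ... = 66·(-287) + 997·(19)
Scale by 3/1 = 3: (p₀, q₀) = (-861, 57).
General solution: p = -861 + 997t, q = 57 - 66t for integer t.
p ≥ 0: smallest is -861 mod 997 = 136 (at t = 1), with q = -9.

136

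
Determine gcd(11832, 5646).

6

gcd(11832, 5646):
  11832 = 2·5646 + 540
  5646 = 10·540 + 246
  540 = 2·246 + 48
  246 = 5·48 + 6
  48 = 8·6
so gcd(11832, 5646) = 6.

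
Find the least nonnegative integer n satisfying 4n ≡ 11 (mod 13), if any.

gcd(13, 4):
  13 = 3·4 + 1
  4 = 4·1
so gcd(13, 4) = 1.
1 divides 11, so solutions exist.
Back-substitute for Bézout coefficients:
  1 = 13 - 3·4
  ... = 4·(-3) + 13·(1)
So 4·(-3) ≡ 1 (mod 13); multiply by 11: n ≡ -33 (mod 13).
Smallest nonnegative: n = -33 mod 13 = 6.

6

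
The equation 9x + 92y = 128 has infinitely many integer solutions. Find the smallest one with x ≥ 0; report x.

gcd(92, 9) = 1  (92 = 10·9 + 2, 9 = 4·2 + 1, 2 = 2·1).
1 divides 128, so solutions exist.
Back-substituting, 9·(41) + 92·(-4) = 1.
Scale by 128/1 = 128: (x₀, y₀) = (5248, -512).
General solution: x = 5248 + 92t, y = -512 - 9t for integer t.
x ≥ 0: smallest is 5248 mod 92 = 4 (at t = -57), with y = 1.

4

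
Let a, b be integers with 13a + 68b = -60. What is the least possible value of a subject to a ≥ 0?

gcd(68, 13) = 1  (68 = 5*13 + 3, 13 = 4*3 + 1, 3 = 3*1).
1 divides -60, so solutions exist.
Back-substituting, 13*(21) + 68*(-4) = 1.
Scale by -60/1 = -60: (a₀, b₀) = (-1260, 240).
General solution: a = -1260 + 68t, b = 240 - 13t for integer t.
a ≥ 0: smallest is -1260 mod 68 = 32 (at t = 19), with b = -7.

32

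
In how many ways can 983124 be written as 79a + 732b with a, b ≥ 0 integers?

17

gcd(732, 79) = 1  (732 = 9×79 + 21, 79 = 3×21 + 16, 21 = 1×16 + 5, 16 = 3×5 + 1, 5 = 5×1).
Back-substituting, 79×(139) + 732×(-15) = 1.
Scale by 983124: one solution is (136654236, -14746860). Reduce a mod 732: (84, 1334).
General: a = 84 + 732t, b = 1334 - 79t.
a ≥ 0 ⇒ t ≥ 0; b ≥ 0 ⇒ t ≤ 16. So t ∈ [0, 16]: 17 solutions.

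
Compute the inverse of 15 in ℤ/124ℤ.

91

gcd(124, 15) = 1  (124 = 8·15 + 4, 15 = 3·4 + 3, 4 = 1·3 + 1, 3 = 3·1).
Back-substituting, 15·(-33) + 124·(4) = 1.
So 15·-33 ≡ 1 (mod 124), and -33 mod 124 = 91.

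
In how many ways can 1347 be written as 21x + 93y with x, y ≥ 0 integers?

gcd(93, 21) = 3  (93 = 4×21 + 9, 21 = 2×9 + 3, 9 = 3×3).
Back-substituting, 21×(9) + 93×(-2) = 3.
Scale by 449: one solution is (4041, -898). Reduce x mod 31: (11, 12).
General: x = 11 + 31t, y = 12 - 7t.
x ≥ 0 ⇒ t ≥ 0; y ≥ 0 ⇒ t ≤ 1. So t ∈ [0, 1]: 2 solutions.

2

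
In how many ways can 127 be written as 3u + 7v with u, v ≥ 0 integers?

gcd(7, 3) = 1  (7 = 2·3 + 1, 3 = 3·1).
Back-substituting, 3·(-2) + 7·(1) = 1.
Scale by 127: one solution is (-254, 127). Reduce u mod 7: (5, 16).
General: u = 5 + 7t, v = 16 - 3t.
u ≥ 0 ⇒ t ≥ 0; v ≥ 0 ⇒ t ≤ 5. So t ∈ [0, 5]: 6 solutions.

6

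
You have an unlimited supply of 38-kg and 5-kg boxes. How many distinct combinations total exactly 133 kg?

1

Need nonnegative integers with 38j + 5k = 133.
gcd(38, 5) = 1, and 38·(2) + 5·(-15) = 1.
So (j₀, k₀) = (266, -1995); general j = 266 + 5t, k = -1995 - 38t.
j ≥ 0 ⇒ t ≥ -53; k ≥ 0 ⇒ t ≤ -53. That's 1 value of t.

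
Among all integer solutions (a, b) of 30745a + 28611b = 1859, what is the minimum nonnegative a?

1355

gcd(30745, 28611) = 11.
11 divides 1859, so solutions exist.
By Bézout, 30745×(362) + 28611×(-389) = 11.
Scale by 1859/11 = 169: (a₀, b₀) = (61178, -65741).
General solution: a = 61178 + 2601t, b = -65741 - 2795t for integer t.
a ≥ 0: smallest is 61178 mod 2601 = 1355 (at t = -23), with b = -1456.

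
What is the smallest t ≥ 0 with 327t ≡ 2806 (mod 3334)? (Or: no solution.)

916

gcd(3334, 327) = 1  (3334 = 10*327 + 64, 327 = 5*64 + 7, 64 = 9*7 + 1, 7 = 7*1).
1 divides 2806, so solutions exist.
Back-substituting, 327*(-469) + 3334*(46) = 1.
So 327*(-469) ≡ 1 (mod 3334); multiply by 2806: t ≡ -1316014 (mod 3334).
Smallest nonnegative: t = -1316014 mod 3334 = 916.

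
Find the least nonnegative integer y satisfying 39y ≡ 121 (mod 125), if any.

64

gcd(125, 39) = 1.
1 divides 121, so solutions exist.
By Bézout, 39·(-16) + 125·(5) = 1.
So 39·(-16) ≡ 1 (mod 125); multiply by 121: y ≡ -1936 (mod 125).
Smallest nonnegative: y = -1936 mod 125 = 64.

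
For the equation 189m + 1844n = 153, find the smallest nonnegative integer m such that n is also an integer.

gcd(1844, 189) = 1  (1844 = 9*189 + 143, 189 = 1*143 + 46, 143 = 3*46 + 5, 46 = 9*5 + 1, 5 = 5*1).
1 divides 153, so solutions exist.
Back-substituting, 189*(361) + 1844*(-37) = 1.
Scale by 153/1 = 153: (m₀, n₀) = (55233, -5661).
General solution: m = 55233 + 1844t, n = -5661 - 189t for integer t.
m ≥ 0: smallest is 55233 mod 1844 = 1757 (at t = -29), with n = -180.

1757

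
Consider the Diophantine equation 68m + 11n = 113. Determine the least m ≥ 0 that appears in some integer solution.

7

gcd(68, 11) = 1.
1 divides 113, so solutions exist.
By Bézout, 68·(-5) + 11·(31) = 1.
Scale by 113/1 = 113: (m₀, n₀) = (-565, 3503).
General solution: m = -565 + 11t, n = 3503 - 68t for integer t.
m ≥ 0: smallest is -565 mod 11 = 7 (at t = 52), with n = -33.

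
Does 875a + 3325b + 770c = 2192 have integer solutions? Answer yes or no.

gcd(3325, 875):
  3325 = 3·875 + 700
  875 = 1·700 + 175
  700 = 4·175
so gcd(3325, 875) = 175.
gcd(175, 770) = 35.
35 does not divide 2192 (remainder 22), so no integer solutions.

no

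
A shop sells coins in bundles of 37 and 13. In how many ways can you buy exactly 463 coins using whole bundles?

1

Need nonnegative integers with 37j + 13k = 463.
gcd(37, 13) = 1, and 37·(6) + 13·(-17) = 1.
So (j₀, k₀) = (2778, -7871); general j = 2778 + 13t, k = -7871 - 37t.
j ≥ 0 ⇒ t ≥ -213; k ≥ 0 ⇒ t ≤ -213. That's 1 value of t.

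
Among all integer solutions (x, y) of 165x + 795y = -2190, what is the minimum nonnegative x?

6

gcd(795, 165):
  795 = 4×165 + 135
  165 = 1×135 + 30
  135 = 4×30 + 15
  30 = 2×15
so gcd(795, 165) = 15.
15 divides -2190, so solutions exist.
Back-substitute for Bézout coefficients:
  15 = 135 - 4×30
  ... = 165×(-24) + 795×(5)
Scale by -2190/15 = -146: (x₀, y₀) = (3504, -730).
General solution: x = 3504 + 53t, y = -730 - 11t for integer t.
x ≥ 0: smallest is 3504 mod 53 = 6 (at t = -66), with y = -4.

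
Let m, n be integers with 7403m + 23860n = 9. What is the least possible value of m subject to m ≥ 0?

18903

gcd(23860, 7403):
  23860 = 3×7403 + 1651
  7403 = 4×1651 + 799
  1651 = 2×799 + 53
  799 = 15×53 + 4
  53 = 13×4 + 1
  4 = 4×1
so gcd(23860, 7403) = 1.
1 divides 9, so solutions exist.
Back-substitute for Bézout coefficients:
  1 = 53 - 13×4
  ... = 7403×(-5853) + 23860×(1816)
Scale by 9/1 = 9: (m₀, n₀) = (-52677, 16344).
General solution: m = -52677 + 23860t, n = 16344 - 7403t for integer t.
m ≥ 0: smallest is -52677 mod 23860 = 18903 (at t = 3), with n = -5865.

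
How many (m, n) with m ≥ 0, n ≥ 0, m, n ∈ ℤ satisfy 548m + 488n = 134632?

2

gcd(548, 488) = 4  (548 = 1*488 + 60, 488 = 8*60 + 8, 60 = 7*8 + 4, 8 = 2*4).
Back-substituting, 548*(57) + 488*(-64) = 4.
Scale by 33658: one solution is (1918506, -2154112). Reduce m mod 122: (56, 213).
General: m = 56 + 122t, n = 213 - 137t.
m ≥ 0 ⇒ t ≥ 0; n ≥ 0 ⇒ t ≤ 1. So t ∈ [0, 1]: 2 solutions.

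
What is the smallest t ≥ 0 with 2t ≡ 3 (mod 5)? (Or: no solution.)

gcd(5, 2) = 1  (5 = 2·2 + 1, 2 = 2·1).
1 divides 3, so solutions exist.
Back-substituting, 2·(-2) + 5·(1) = 1.
So 2·(-2) ≡ 1 (mod 5); multiply by 3: t ≡ -6 (mod 5).
Smallest nonnegative: t = -6 mod 5 = 4.

4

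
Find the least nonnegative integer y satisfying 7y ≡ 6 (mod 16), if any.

gcd(16, 7) = 1.
1 divides 6, so solutions exist.
By Bézout, 7·(7) + 16·(-3) = 1.
So 7·(7) ≡ 1 (mod 16); multiply by 6: y ≡ 42 (mod 16).
Smallest nonnegative: y = 42 mod 16 = 10.

10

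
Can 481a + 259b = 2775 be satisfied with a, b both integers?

yes

gcd(481, 259) = 37.
37 divides 2775, so integer solutions exist.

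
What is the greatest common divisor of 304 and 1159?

gcd(1159, 304):
  1159 = 3*304 + 247
  304 = 1*247 + 57
  247 = 4*57 + 19
  57 = 3*19
so gcd(1159, 304) = 19.

19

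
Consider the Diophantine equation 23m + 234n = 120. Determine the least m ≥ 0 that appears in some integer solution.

168

gcd(234, 23):
  234 = 10*23 + 4
  23 = 5*4 + 3
  4 = 1*3 + 1
  3 = 3*1
so gcd(234, 23) = 1.
1 divides 120, so solutions exist.
Back-substitute for Bézout coefficients:
  1 = 4 - 1*3
  ... = 23*(-61) + 234*(6)
Scale by 120/1 = 120: (m₀, n₀) = (-7320, 720).
General solution: m = -7320 + 234t, n = 720 - 23t for integer t.
m ≥ 0: smallest is -7320 mod 234 = 168 (at t = 32), with n = -16.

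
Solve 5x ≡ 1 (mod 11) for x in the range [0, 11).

gcd(11, 5) = 1  (11 = 2·5 + 1, 5 = 5·1).
Back-substituting, 5·(-2) + 11·(1) = 1.
So 5·-2 ≡ 1 (mod 11), and -2 mod 11 = 9.

9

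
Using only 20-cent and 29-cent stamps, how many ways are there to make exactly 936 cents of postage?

Need nonnegative integers with 20j + 29k = 936.
gcd(20, 29) = 1, and 20·(-13) + 29·(9) = 1.
So (j₀, k₀) = (-12168, 8424); general j = -12168 + 29t, k = 8424 - 20t.
j ≥ 0 ⇒ t ≥ 420; k ≥ 0 ⇒ t ≤ 421. That's 2 values of t.

2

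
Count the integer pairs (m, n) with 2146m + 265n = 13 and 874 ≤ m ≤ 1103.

1

gcd(2146, 265) = 1.
By Bézout, 2146·(51) + 265·(-413) = 1.
Particular solution: (133, -1077).
General solution: m = 133 + 265t, n = -1077 - 2146t for integer t.
874 ≤ 133 + 265t ≤ 1103 gives t ∈ [3, 3], which is 1 value.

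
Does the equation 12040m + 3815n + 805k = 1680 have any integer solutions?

yes

gcd(12040, 3815) = 35.
gcd(35, 805) = 35.
35 divides 1680, so integer solutions exist.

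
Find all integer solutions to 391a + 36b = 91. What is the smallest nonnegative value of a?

gcd(391, 36):
  391 = 10×36 + 31
  36 = 1×31 + 5
  31 = 6×5 + 1
  5 = 5×1
so gcd(391, 36) = 1.
1 divides 91, so solutions exist.
Back-substitute for Bézout coefficients:
  1 = 31 - 6×5
  ... = 391×(7) + 36×(-76)
Scale by 91/1 = 91: (a₀, b₀) = (637, -6916).
General solution: a = 637 + 36t, b = -6916 - 391t for integer t.
a ≥ 0: smallest is 637 mod 36 = 25 (at t = -17), with b = -269.

25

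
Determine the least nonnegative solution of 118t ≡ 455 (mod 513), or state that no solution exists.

gcd(513, 118) = 1  (513 = 4×118 + 41, 118 = 2×41 + 36, 41 = 1×36 + 5, 36 = 7×5 + 1, 5 = 5×1).
1 divides 455, so solutions exist.
Back-substituting, 118×(100) + 513×(-23) = 1.
So 118×(100) ≡ 1 (mod 513); multiply by 455: t ≡ 45500 (mod 513).
Smallest nonnegative: t = 45500 mod 513 = 356.

356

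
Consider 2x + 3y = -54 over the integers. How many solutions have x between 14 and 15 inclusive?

1

gcd(3, 2):
  3 = 1×2 + 1
  2 = 2×1
so gcd(3, 2) = 1.
Back-substitute for Bézout coefficients:
  1 = 3 - 1×2
  ... = 2×(-1) + 3×(1)
Scale by -54: particular solution (54, -54); reduce x mod 3: (0, -18).
General solution: x = 0 + 3t, y = -18 - 2t for integer t.
14 ≤ 0 + 3t ≤ 15 gives t ∈ [5, 5], which is 1 value.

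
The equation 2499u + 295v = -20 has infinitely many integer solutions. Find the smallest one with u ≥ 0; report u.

280

gcd(2499, 295) = 1.
1 divides -20, so solutions exist.
By Bézout, 2499·(104) + 295·(-881) = 1.
Scale by -20/1 = -20: (u₀, v₀) = (-2080, 17620).
General solution: u = -2080 + 295t, v = 17620 - 2499t for integer t.
u ≥ 0: smallest is -2080 mod 295 = 280 (at t = 8), with v = -2372.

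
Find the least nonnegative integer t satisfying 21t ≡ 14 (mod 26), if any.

gcd(26, 21):
  26 = 1×21 + 5
  21 = 4×5 + 1
  5 = 5×1
so gcd(26, 21) = 1.
1 divides 14, so solutions exist.
Back-substitute for Bézout coefficients:
  1 = 21 - 4×5
  ... = 21×(5) + 26×(-4)
So 21×(5) ≡ 1 (mod 26); multiply by 14: t ≡ 70 (mod 26).
Smallest nonnegative: t = 70 mod 26 = 18.

18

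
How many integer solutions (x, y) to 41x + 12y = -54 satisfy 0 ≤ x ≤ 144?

12

gcd(41, 12):
  41 = 3·12 + 5
  12 = 2·5 + 2
  5 = 2·2 + 1
  2 = 2·1
so gcd(41, 12) = 1.
Back-substitute for Bézout coefficients:
  1 = 5 - 2·2
  ... = 41·(5) + 12·(-17)
Scale by -54: particular solution (-270, 918); reduce x mod 12: (6, -25).
General solution: x = 6 + 12t, y = -25 - 41t for integer t.
0 ≤ 6 + 12t ≤ 144 gives t ∈ [0, 11], which is 12 values.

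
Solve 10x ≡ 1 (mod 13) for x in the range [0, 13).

gcd(13, 10) = 1  (13 = 1*10 + 3, 10 = 3*3 + 1, 3 = 3*1).
Back-substituting, 10*(4) + 13*(-3) = 1.
So 10*4 ≡ 1 (mod 13), and 4 mod 13 = 4.

4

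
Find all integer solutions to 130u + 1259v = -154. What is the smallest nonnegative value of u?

gcd(1259, 130) = 1.
1 divides -154, so solutions exist.
By Bézout, 130·(-184) + 1259·(19) = 1.
Scale by -154/1 = -154: (u₀, v₀) = (28336, -2926).
General solution: u = 28336 + 1259t, v = -2926 - 130t for integer t.
u ≥ 0: smallest is 28336 mod 1259 = 638 (at t = -22), with v = -66.

638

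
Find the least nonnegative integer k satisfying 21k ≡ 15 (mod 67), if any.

39

gcd(67, 21) = 1.
1 divides 15, so solutions exist.
By Bézout, 21·(16) + 67·(-5) = 1.
So 21·(16) ≡ 1 (mod 67); multiply by 15: k ≡ 240 (mod 67).
Smallest nonnegative: k = 240 mod 67 = 39.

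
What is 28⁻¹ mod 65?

gcd(65, 28):
  65 = 2·28 + 9
  28 = 3·9 + 1
  9 = 9·1
so gcd(65, 28) = 1.
Back-substitute for Bézout coefficients:
  1 = 28 - 3·9
  ... = 28·(7) + 65·(-3)
So 28·7 ≡ 1 (mod 65), and 7 mod 65 = 7.

7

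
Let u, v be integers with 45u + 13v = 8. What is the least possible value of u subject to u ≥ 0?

10

gcd(45, 13) = 1  (45 = 3*13 + 6, 13 = 2*6 + 1, 6 = 6*1).
1 divides 8, so solutions exist.
Back-substituting, 45*(-2) + 13*(7) = 1.
Scale by 8/1 = 8: (u₀, v₀) = (-16, 56).
General solution: u = -16 + 13t, v = 56 - 45t for integer t.
u ≥ 0: smallest is -16 mod 13 = 10 (at t = 2), with v = -34.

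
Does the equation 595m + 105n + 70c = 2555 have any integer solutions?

yes

gcd(595, 105):
  595 = 5·105 + 70
  105 = 1·70 + 35
  70 = 2·35
so gcd(595, 105) = 35.
gcd(35, 70) = 35.
35 divides 2555, so integer solutions exist.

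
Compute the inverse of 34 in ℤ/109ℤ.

gcd(109, 34) = 1.
By Bézout, 34*(-16) + 109*(5) = 1.
So 34*-16 ≡ 1 (mod 109), and -16 mod 109 = 93.

93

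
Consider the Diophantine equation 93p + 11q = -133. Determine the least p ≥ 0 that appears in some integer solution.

gcd(93, 11):
  93 = 8×11 + 5
  11 = 2×5 + 1
  5 = 5×1
so gcd(93, 11) = 1.
1 divides -133, so solutions exist.
Back-substitute for Bézout coefficients:
  1 = 11 - 2×5
  ... = 93×(-2) + 11×(17)
Scale by -133/1 = -133: (p₀, q₀) = (266, -2261).
General solution: p = 266 + 11t, q = -2261 - 93t for integer t.
p ≥ 0: smallest is 266 mod 11 = 2 (at t = -24), with q = -29.

2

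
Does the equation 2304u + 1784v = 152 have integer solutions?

gcd(2304, 1784):
  2304 = 1·1784 + 520
  1784 = 3·520 + 224
  520 = 2·224 + 72
  224 = 3·72 + 8
  72 = 9·8
so gcd(2304, 1784) = 8.
8 divides 152, so integer solutions exist.

yes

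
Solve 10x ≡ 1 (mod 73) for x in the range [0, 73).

gcd(73, 10) = 1.
By Bézout, 10×(22) + 73×(-3) = 1.
So 10×22 ≡ 1 (mod 73), and 22 mod 73 = 22.

22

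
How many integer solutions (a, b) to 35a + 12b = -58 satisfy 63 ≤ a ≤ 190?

gcd(35, 12):
  35 = 2×12 + 11
  12 = 1×11 + 1
  11 = 11×1
so gcd(35, 12) = 1.
Back-substitute for Bézout coefficients:
  1 = 12 - 1×11
  ... = 35×(-1) + 12×(3)
Scale by -58: particular solution (58, -174); reduce a mod 12: (10, -34).
General solution: a = 10 + 12t, b = -34 - 35t for integer t.
63 ≤ 10 + 12t ≤ 190 gives t ∈ [5, 15], which is 11 values.

11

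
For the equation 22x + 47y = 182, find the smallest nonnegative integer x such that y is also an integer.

gcd(47, 22) = 1  (47 = 2×22 + 3, 22 = 7×3 + 1, 3 = 3×1).
1 divides 182, so solutions exist.
Back-substituting, 22×(15) + 47×(-7) = 1.
Scale by 182/1 = 182: (x₀, y₀) = (2730, -1274).
General solution: x = 2730 + 47t, y = -1274 - 22t for integer t.
x ≥ 0: smallest is 2730 mod 47 = 4 (at t = -58), with y = 2.

4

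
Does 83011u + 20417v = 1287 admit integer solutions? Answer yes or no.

no

gcd(83011, 20417) = 17.
17 does not divide 1287 (remainder 12), so no integer solutions.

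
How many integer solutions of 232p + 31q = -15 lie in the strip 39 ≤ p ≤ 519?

gcd(232, 31) = 1  (232 = 7·31 + 15, 31 = 2·15 + 1, 15 = 15·1).
Back-substituting, 232·(-2) + 31·(15) = 1.
Scale by -15: particular solution (30, -225); reduce p mod 31: (30, -225).
General solution: p = 30 + 31t, q = -225 - 232t for integer t.
39 ≤ 30 + 31t ≤ 519 gives t ∈ [1, 15], which is 15 values.

15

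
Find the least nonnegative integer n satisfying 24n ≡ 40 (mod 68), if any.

gcd(68, 24) = 4.
4 divides 40, so solutions exist.
By Bézout, 24×(3) + 68×(-1) = 4.
So 24×(3) ≡ 4 (mod 68); multiply by 10: n ≡ 30 (mod 17).
Smallest nonnegative: n = 30 mod 17 = 13.

13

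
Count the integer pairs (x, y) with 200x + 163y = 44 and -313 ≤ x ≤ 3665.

gcd(200, 163) = 1.
By Bézout, 200×(-22) + 163×(27) = 1.
Particular solution: (10, -12).
General solution: x = 10 + 163t, y = -12 - 200t for integer t.
-313 ≤ 10 + 163t ≤ 3665 gives t ∈ [-1, 22], which is 24 values.

24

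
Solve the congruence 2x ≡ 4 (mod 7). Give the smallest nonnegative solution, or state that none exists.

2

gcd(7, 2) = 1  (7 = 3·2 + 1, 2 = 2·1).
1 divides 4, so solutions exist.
Back-substituting, 2·(-3) + 7·(1) = 1.
So 2·(-3) ≡ 1 (mod 7); multiply by 4: x ≡ -12 (mod 7).
Smallest nonnegative: x = -12 mod 7 = 2.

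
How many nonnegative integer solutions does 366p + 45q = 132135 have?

24

gcd(366, 45) = 3  (366 = 8·45 + 6, 45 = 7·6 + 3, 6 = 2·3).
Back-substituting, 366·(-7) + 45·(57) = 3.
Scale by 44045: one solution is (-308315, 2510565). Reduce p mod 15: (10, 2855).
General: p = 10 + 15t, q = 2855 - 122t.
p ≥ 0 ⇒ t ≥ 0; q ≥ 0 ⇒ t ≤ 23. So t ∈ [0, 23]: 24 solutions.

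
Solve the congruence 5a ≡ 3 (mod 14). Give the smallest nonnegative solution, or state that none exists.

9

gcd(14, 5):
  14 = 2×5 + 4
  5 = 1×4 + 1
  4 = 4×1
so gcd(14, 5) = 1.
1 divides 3, so solutions exist.
Back-substitute for Bézout coefficients:
  1 = 5 - 1×4
  ... = 5×(3) + 14×(-1)
So 5×(3) ≡ 1 (mod 14); multiply by 3: a ≡ 9 (mod 14).
Smallest nonnegative: a = 9 mod 14 = 9.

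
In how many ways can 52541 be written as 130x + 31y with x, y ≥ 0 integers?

13

gcd(130, 31):
  130 = 4×31 + 6
  31 = 5×6 + 1
  6 = 6×1
so gcd(130, 31) = 1.
Back-substitute for Bézout coefficients:
  1 = 31 - 5×6
  ... = 130×(-5) + 31×(21)
Scale by 52541: one solution is (-262705, 1103361). Reduce x mod 31: (20, 1611).
General: x = 20 + 31t, y = 1611 - 130t.
x ≥ 0 ⇒ t ≥ 0; y ≥ 0 ⇒ t ≤ 12. So t ∈ [0, 12]: 13 solutions.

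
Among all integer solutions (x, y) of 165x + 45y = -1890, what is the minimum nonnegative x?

0

gcd(165, 45) = 15.
15 divides -1890, so solutions exist.
By Bézout, 165×(-1) + 45×(4) = 15.
Scale by -1890/15 = -126: (x₀, y₀) = (126, -504).
General solution: x = 126 + 3t, y = -504 - 11t for integer t.
x ≥ 0: smallest is 126 mod 3 = 0 (at t = -42), with y = -42.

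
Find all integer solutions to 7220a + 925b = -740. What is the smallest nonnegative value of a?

gcd(7220, 925) = 5  (7220 = 7×925 + 745, 925 = 1×745 + 180, 745 = 4×180 + 25, 180 = 7×25 + 5, 25 = 5×5).
5 divides -740, so solutions exist.
Back-substituting, 7220×(-36) + 925×(281) = 5.
Scale by -740/5 = -148: (a₀, b₀) = (5328, -41588).
General solution: a = 5328 + 185t, b = -41588 - 1444t for integer t.
a ≥ 0: smallest is 5328 mod 185 = 148 (at t = -28), with b = -1156.

148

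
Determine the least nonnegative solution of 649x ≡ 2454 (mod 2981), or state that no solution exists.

gcd(2981, 649):
  2981 = 4*649 + 385
  649 = 1*385 + 264
  385 = 1*264 + 121
  264 = 2*121 + 22
  121 = 5*22 + 11
  22 = 2*11
so gcd(2981, 649) = 11.
11 does not divide 2454, so the congruence has no solution.

no solution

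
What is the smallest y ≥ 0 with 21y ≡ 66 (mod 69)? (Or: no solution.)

13

gcd(69, 21) = 3  (69 = 3*21 + 6, 21 = 3*6 + 3, 6 = 2*3).
3 divides 66, so solutions exist.
Back-substituting, 21*(10) + 69*(-3) = 3.
So 21*(10) ≡ 3 (mod 69); multiply by 22: y ≡ 220 (mod 23).
Smallest nonnegative: y = 220 mod 23 = 13.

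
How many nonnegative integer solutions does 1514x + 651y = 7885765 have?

8

gcd(1514, 651):
  1514 = 2×651 + 212
  651 = 3×212 + 15
  212 = 14×15 + 2
  15 = 7×2 + 1
  2 = 2×1
so gcd(1514, 651) = 1.
Back-substitute for Bézout coefficients:
  1 = 15 - 7×2
  ... = 1514×(-304) + 651×(707)
Scale by 7885765: one solution is (-2397272560, 5575235855). Reduce x mod 651: (437, 11097).
General: x = 437 + 651t, y = 11097 - 1514t.
x ≥ 0 ⇒ t ≥ 0; y ≥ 0 ⇒ t ≤ 7. So t ∈ [0, 7]: 8 solutions.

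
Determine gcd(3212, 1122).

gcd(3212, 1122):
  3212 = 2×1122 + 968
  1122 = 1×968 + 154
  968 = 6×154 + 44
  154 = 3×44 + 22
  44 = 2×22
so gcd(3212, 1122) = 22.

22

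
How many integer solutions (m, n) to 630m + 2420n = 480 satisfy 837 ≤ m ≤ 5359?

gcd(2420, 630) = 10  (2420 = 3×630 + 530, 630 = 1×530 + 100, 530 = 5×100 + 30, 100 = 3×30 + 10, 30 = 3×10).
Back-substituting, 630×(73) + 2420×(-19) = 10.
Scale by 48: particular solution (3504, -912); reduce m mod 242: (116, -30).
General solution: m = 116 + 242t, n = -30 - 63t for integer t.
837 ≤ 116 + 242t ≤ 5359 gives t ∈ [3, 21], which is 19 values.

19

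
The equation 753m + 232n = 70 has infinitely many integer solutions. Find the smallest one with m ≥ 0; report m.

gcd(753, 232) = 1  (753 = 3×232 + 57, 232 = 4×57 + 4, 57 = 14×4 + 1, 4 = 4×1).
1 divides 70, so solutions exist.
Back-substituting, 753×(57) + 232×(-185) = 1.
Scale by 70/1 = 70: (m₀, n₀) = (3990, -12950).
General solution: m = 3990 + 232t, n = -12950 - 753t for integer t.
m ≥ 0: smallest is 3990 mod 232 = 46 (at t = -17), with n = -149.

46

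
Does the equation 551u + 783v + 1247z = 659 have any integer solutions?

no

gcd(783, 551):
  783 = 1×551 + 232
  551 = 2×232 + 87
  232 = 2×87 + 58
  87 = 1×58 + 29
  58 = 2×29
so gcd(783, 551) = 29.
gcd(29, 1247) = 29.
29 does not divide 659 (remainder 21), so no integer solutions.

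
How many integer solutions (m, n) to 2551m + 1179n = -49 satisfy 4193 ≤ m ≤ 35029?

gcd(2551, 1179) = 1  (2551 = 2×1179 + 193, 1179 = 6×193 + 21, 193 = 9×21 + 4, 21 = 5×4 + 1, 4 = 4×1).
Back-substituting, 2551×(-281) + 1179×(608) = 1.
Scale by -49: particular solution (13769, -29792); reduce m mod 1179: (800, -1731).
General solution: m = 800 + 1179t, n = -1731 - 2551t for integer t.
4193 ≤ 800 + 1179t ≤ 35029 gives t ∈ [3, 29], which is 27 values.

27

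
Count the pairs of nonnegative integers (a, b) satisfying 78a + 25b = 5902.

3

gcd(78, 25) = 1  (78 = 3×25 + 3, 25 = 8×3 + 1, 3 = 3×1).
Back-substituting, 78×(-8) + 25×(25) = 1.
Scale by 5902: one solution is (-47216, 147550). Reduce a mod 25: (9, 208).
General: a = 9 + 25t, b = 208 - 78t.
a ≥ 0 ⇒ t ≥ 0; b ≥ 0 ⇒ t ≤ 2. So t ∈ [0, 2]: 3 solutions.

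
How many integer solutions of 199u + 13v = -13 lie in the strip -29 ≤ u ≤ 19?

gcd(199, 13) = 1.
By Bézout, 199*(-3) + 13*(46) = 1.
Particular solution: (0, -1).
General solution: u = 0 + 13t, v = -1 - 199t for integer t.
-29 ≤ 0 + 13t ≤ 19 gives t ∈ [-2, 1], which is 4 values.

4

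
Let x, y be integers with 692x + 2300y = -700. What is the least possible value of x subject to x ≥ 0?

225

gcd(2300, 692):
  2300 = 3·692 + 224
  692 = 3·224 + 20
  224 = 11·20 + 4
  20 = 5·4
so gcd(2300, 692) = 4.
4 divides -700, so solutions exist.
Back-substitute for Bézout coefficients:
  4 = 224 - 11·20
  ... = 692·(-113) + 2300·(34)
Scale by -700/4 = -175: (x₀, y₀) = (19775, -5950).
General solution: x = 19775 + 575t, y = -5950 - 173t for integer t.
x ≥ 0: smallest is 19775 mod 575 = 225 (at t = -34), with y = -68.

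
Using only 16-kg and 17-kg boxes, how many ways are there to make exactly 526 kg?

Need nonnegative integers with 16j + 17k = 526.
gcd(16, 17) = 1, and 16·(-1) + 17·(1) = 1.
So (j₀, k₀) = (-526, 526); general j = -526 + 17t, k = 526 - 16t.
j ≥ 0 ⇒ t ≥ 31; k ≥ 0 ⇒ t ≤ 32. That's 2 values of t.

2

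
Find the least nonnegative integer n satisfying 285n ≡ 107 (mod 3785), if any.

no solution

gcd(3785, 285) = 5  (3785 = 13×285 + 80, 285 = 3×80 + 45, 80 = 1×45 + 35, 45 = 1×35 + 10, 35 = 3×10 + 5, 10 = 2×5).
5 does not divide 107, so the congruence has no solution.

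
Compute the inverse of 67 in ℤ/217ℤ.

gcd(217, 67) = 1  (217 = 3*67 + 16, 67 = 4*16 + 3, 16 = 5*3 + 1, 3 = 3*1).
Back-substituting, 67*(-68) + 217*(21) = 1.
So 67*-68 ≡ 1 (mod 217), and -68 mod 217 = 149.

149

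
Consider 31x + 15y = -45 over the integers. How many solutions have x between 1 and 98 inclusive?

gcd(31, 15):
  31 = 2×15 + 1
  15 = 15×1
so gcd(31, 15) = 1.
Back-substitute for Bézout coefficients:
  1 = 31 - 2×15
  ... = 31×(1) + 15×(-2)
Scale by -45: particular solution (-45, 90); reduce x mod 15: (0, -3).
General solution: x = 0 + 15t, y = -3 - 31t for integer t.
1 ≤ 0 + 15t ≤ 98 gives t ∈ [1, 6], which is 6 values.

6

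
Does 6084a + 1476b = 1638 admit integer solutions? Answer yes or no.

gcd(6084, 1476) = 36  (6084 = 4·1476 + 180, 1476 = 8·180 + 36, 180 = 5·36).
36 does not divide 1638 (remainder 18), so no integer solutions.

no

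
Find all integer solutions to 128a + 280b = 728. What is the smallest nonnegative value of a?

gcd(280, 128):
  280 = 2*128 + 24
  128 = 5*24 + 8
  24 = 3*8
so gcd(280, 128) = 8.
8 divides 728, so solutions exist.
Back-substitute for Bézout coefficients:
  8 = 128 - 5*24
  ... = 128*(11) + 280*(-5)
Scale by 728/8 = 91: (a₀, b₀) = (1001, -455).
General solution: a = 1001 + 35t, b = -455 - 16t for integer t.
a ≥ 0: smallest is 1001 mod 35 = 21 (at t = -28), with b = -7.

21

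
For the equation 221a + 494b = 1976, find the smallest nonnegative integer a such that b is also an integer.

0

gcd(494, 221) = 13  (494 = 2*221 + 52, 221 = 4*52 + 13, 52 = 4*13).
13 divides 1976, so solutions exist.
Back-substituting, 221*(9) + 494*(-4) = 13.
Scale by 1976/13 = 152: (a₀, b₀) = (1368, -608).
General solution: a = 1368 + 38t, b = -608 - 17t for integer t.
a ≥ 0: smallest is 1368 mod 38 = 0 (at t = -36), with b = 4.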